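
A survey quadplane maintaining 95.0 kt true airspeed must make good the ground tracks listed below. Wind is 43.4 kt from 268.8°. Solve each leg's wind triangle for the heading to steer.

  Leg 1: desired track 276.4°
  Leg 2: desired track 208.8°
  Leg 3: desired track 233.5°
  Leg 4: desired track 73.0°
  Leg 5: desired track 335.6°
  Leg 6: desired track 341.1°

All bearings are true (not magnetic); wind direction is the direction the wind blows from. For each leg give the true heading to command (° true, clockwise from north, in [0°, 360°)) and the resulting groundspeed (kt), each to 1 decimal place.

Leg 1: heading=272.9°, groundspeed=51.8 kt
Leg 2: heading=232.1°, groundspeed=65.5 kt
Leg 3: heading=248.8°, groundspeed=56.2 kt
Leg 4: heading=65.9°, groundspeed=136.0 kt
Leg 5: heading=310.8°, groundspeed=69.1 kt
Leg 6: heading=315.3°, groundspeed=72.3 kt

Leg 1: desired track 276.4°; wind correction -3.5° → command heading 272.9°, groundspeed 51.8 kt
Leg 2: desired track 208.8°; wind correction +23.3° → command heading 232.1°, groundspeed 65.5 kt
Leg 3: desired track 233.5°; wind correction +15.3° → command heading 248.8°, groundspeed 56.2 kt
Leg 4: desired track 73.0°; wind correction -7.1° → command heading 65.9°, groundspeed 136.0 kt
Leg 5: desired track 335.6°; wind correction -24.8° → command heading 310.8°, groundspeed 69.1 kt
Leg 6: desired track 341.1°; wind correction -25.8° → command heading 315.3°, groundspeed 72.3 kt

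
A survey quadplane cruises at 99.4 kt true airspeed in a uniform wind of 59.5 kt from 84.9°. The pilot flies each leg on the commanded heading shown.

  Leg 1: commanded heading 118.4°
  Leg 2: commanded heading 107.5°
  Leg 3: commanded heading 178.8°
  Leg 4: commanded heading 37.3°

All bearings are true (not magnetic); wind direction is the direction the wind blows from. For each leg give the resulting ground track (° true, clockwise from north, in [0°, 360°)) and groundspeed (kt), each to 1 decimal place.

Leg 1: heading 118.4°; drift +33.4° → track 151.8°, groundspeed 59.6 kt
Leg 2: heading 107.5°; drift +27.2° → track 134.7°, groundspeed 50.0 kt
Leg 3: heading 178.8°; drift +29.8° → track 208.6°, groundspeed 119.3 kt
Leg 4: heading 37.3°; drift -36.5° → track 0.8°, groundspeed 73.8 kt

Leg 1: track=151.8°, groundspeed=59.6 kt
Leg 2: track=134.7°, groundspeed=50.0 kt
Leg 3: track=208.6°, groundspeed=119.3 kt
Leg 4: track=0.8°, groundspeed=73.8 kt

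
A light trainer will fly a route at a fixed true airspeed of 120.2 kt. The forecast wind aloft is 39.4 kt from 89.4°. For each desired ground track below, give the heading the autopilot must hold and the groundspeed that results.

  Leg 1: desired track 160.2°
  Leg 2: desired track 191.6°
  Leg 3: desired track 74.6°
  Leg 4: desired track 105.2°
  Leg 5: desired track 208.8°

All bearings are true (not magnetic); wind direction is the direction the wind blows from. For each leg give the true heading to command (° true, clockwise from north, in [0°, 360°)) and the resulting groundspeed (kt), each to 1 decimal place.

Leg 1: desired track 160.2°; wind correction -18.0° → command heading 142.2°, groundspeed 101.3 kt
Leg 2: desired track 191.6°; wind correction -18.7° → command heading 172.9°, groundspeed 122.2 kt
Leg 3: desired track 74.6°; wind correction +4.8° → command heading 79.4°, groundspeed 81.7 kt
Leg 4: desired track 105.2°; wind correction -5.1° → command heading 100.1°, groundspeed 81.8 kt
Leg 5: desired track 208.8°; wind correction -16.6° → command heading 192.2°, groundspeed 134.5 kt

Leg 1: heading=142.2°, groundspeed=101.3 kt
Leg 2: heading=172.9°, groundspeed=122.2 kt
Leg 3: heading=79.4°, groundspeed=81.7 kt
Leg 4: heading=100.1°, groundspeed=81.8 kt
Leg 5: heading=192.2°, groundspeed=134.5 kt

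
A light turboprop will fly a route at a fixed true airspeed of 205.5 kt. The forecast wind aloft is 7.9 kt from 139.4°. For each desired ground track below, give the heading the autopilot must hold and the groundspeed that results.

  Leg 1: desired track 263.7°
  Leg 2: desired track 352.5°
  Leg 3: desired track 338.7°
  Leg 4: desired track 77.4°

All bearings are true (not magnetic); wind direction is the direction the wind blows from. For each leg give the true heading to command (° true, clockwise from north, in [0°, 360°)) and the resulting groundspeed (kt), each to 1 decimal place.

Leg 1: heading=261.9°, groundspeed=209.8 kt
Leg 2: heading=353.7°, groundspeed=212.1 kt
Leg 3: heading=339.4°, groundspeed=212.9 kt
Leg 4: heading=79.3°, groundspeed=201.7 kt

Leg 1: desired track 263.7°; wind correction -1.8° → command heading 261.9°, groundspeed 209.8 kt
Leg 2: desired track 352.5°; wind correction +1.2° → command heading 353.7°, groundspeed 212.1 kt
Leg 3: desired track 338.7°; wind correction +0.7° → command heading 339.4°, groundspeed 212.9 kt
Leg 4: desired track 77.4°; wind correction +1.9° → command heading 79.3°, groundspeed 201.7 kt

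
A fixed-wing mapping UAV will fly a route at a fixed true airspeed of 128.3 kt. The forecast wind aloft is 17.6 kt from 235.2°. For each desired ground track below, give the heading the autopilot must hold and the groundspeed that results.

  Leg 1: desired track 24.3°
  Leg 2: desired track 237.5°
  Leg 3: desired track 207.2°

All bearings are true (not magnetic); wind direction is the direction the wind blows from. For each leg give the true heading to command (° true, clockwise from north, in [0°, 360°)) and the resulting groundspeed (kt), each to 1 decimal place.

Leg 1: desired track 24.3°; wind correction -4.0° → command heading 20.3°, groundspeed 143.1 kt
Leg 2: desired track 237.5°; wind correction -0.3° → command heading 237.2°, groundspeed 110.7 kt
Leg 3: desired track 207.2°; wind correction +3.7° → command heading 210.9°, groundspeed 112.5 kt

Leg 1: heading=20.3°, groundspeed=143.1 kt
Leg 2: heading=237.2°, groundspeed=110.7 kt
Leg 3: heading=210.9°, groundspeed=112.5 kt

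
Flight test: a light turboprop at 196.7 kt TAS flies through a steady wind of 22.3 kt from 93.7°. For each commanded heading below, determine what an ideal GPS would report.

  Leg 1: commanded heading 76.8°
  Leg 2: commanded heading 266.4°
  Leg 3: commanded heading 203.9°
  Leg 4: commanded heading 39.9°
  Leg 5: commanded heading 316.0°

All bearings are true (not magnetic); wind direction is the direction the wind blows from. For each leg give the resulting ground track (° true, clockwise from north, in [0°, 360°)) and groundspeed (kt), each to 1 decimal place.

Leg 1: heading 76.8°; drift -2.1° → track 74.7°, groundspeed 175.5 kt
Leg 2: heading 266.4°; drift +0.7° → track 267.1°, groundspeed 218.8 kt
Leg 3: heading 203.9°; drift +5.8° → track 209.7°, groundspeed 205.5 kt
Leg 4: heading 39.9°; drift -5.6° → track 34.3°, groundspeed 184.4 kt
Leg 5: heading 316.0°; drift -4.0° → track 312.0°, groundspeed 213.7 kt

Leg 1: track=74.7°, groundspeed=175.5 kt
Leg 2: track=267.1°, groundspeed=218.8 kt
Leg 3: track=209.7°, groundspeed=205.5 kt
Leg 4: track=34.3°, groundspeed=184.4 kt
Leg 5: track=312.0°, groundspeed=213.7 kt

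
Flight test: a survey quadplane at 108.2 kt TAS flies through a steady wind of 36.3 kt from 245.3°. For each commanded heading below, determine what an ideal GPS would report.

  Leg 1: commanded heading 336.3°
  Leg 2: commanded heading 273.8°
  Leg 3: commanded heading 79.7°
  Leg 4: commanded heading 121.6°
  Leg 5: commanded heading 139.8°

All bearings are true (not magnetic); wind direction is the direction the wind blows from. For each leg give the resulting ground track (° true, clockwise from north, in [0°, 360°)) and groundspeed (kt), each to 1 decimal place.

Leg 1: heading 336.3°; drift +18.4° → track 354.7°, groundspeed 114.7 kt
Leg 2: heading 273.8°; drift +12.8° → track 286.6°, groundspeed 78.2 kt
Leg 3: heading 79.7°; drift -3.6° → track 76.1°, groundspeed 143.6 kt
Leg 4: heading 121.6°; drift -13.2° → track 108.4°, groundspeed 131.8 kt
Leg 5: heading 139.8°; drift -16.5° → track 123.3°, groundspeed 123.0 kt

Leg 1: track=354.7°, groundspeed=114.7 kt
Leg 2: track=286.6°, groundspeed=78.2 kt
Leg 3: track=76.1°, groundspeed=143.6 kt
Leg 4: track=108.4°, groundspeed=131.8 kt
Leg 5: track=123.3°, groundspeed=123.0 kt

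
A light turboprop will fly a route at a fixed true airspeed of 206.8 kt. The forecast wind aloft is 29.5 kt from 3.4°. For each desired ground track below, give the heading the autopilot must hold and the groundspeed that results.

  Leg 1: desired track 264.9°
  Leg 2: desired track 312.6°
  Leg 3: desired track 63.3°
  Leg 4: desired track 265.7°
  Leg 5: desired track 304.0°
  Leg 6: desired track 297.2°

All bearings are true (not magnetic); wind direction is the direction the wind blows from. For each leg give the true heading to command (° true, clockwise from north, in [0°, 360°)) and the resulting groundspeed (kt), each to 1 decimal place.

Leg 1: heading=273.0°, groundspeed=209.1 kt
Leg 2: heading=318.9°, groundspeed=186.9 kt
Leg 3: heading=56.2°, groundspeed=190.4 kt
Leg 4: heading=273.8°, groundspeed=208.7 kt
Leg 5: heading=311.1°, groundspeed=190.2 kt
Leg 6: heading=304.7°, groundspeed=193.1 kt

Leg 1: desired track 264.9°; wind correction +8.1° → command heading 273.0°, groundspeed 209.1 kt
Leg 2: desired track 312.6°; wind correction +6.3° → command heading 318.9°, groundspeed 186.9 kt
Leg 3: desired track 63.3°; wind correction -7.1° → command heading 56.2°, groundspeed 190.4 kt
Leg 4: desired track 265.7°; wind correction +8.1° → command heading 273.8°, groundspeed 208.7 kt
Leg 5: desired track 304.0°; wind correction +7.1° → command heading 311.1°, groundspeed 190.2 kt
Leg 6: desired track 297.2°; wind correction +7.5° → command heading 304.7°, groundspeed 193.1 kt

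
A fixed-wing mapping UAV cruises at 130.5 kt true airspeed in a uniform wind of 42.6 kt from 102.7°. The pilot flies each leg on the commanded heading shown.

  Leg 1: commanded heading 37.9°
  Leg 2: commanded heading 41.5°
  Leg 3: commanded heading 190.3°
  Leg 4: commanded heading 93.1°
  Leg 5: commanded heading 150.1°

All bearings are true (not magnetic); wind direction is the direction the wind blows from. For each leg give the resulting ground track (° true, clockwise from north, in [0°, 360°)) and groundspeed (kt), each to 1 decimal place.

Leg 1: track=19.0°, groundspeed=118.8 kt
Leg 2: track=22.8°, groundspeed=116.1 kt
Leg 3: track=208.6°, groundspeed=135.6 kt
Leg 4: track=88.5°, groundspeed=88.8 kt
Leg 5: track=167.2°, groundspeed=106.4 kt

Leg 1: heading 37.9°; drift -18.9° → track 19.0°, groundspeed 118.8 kt
Leg 2: heading 41.5°; drift -18.7° → track 22.8°, groundspeed 116.1 kt
Leg 3: heading 190.3°; drift +18.3° → track 208.6°, groundspeed 135.6 kt
Leg 4: heading 93.1°; drift -4.6° → track 88.5°, groundspeed 88.8 kt
Leg 5: heading 150.1°; drift +17.1° → track 167.2°, groundspeed 106.4 kt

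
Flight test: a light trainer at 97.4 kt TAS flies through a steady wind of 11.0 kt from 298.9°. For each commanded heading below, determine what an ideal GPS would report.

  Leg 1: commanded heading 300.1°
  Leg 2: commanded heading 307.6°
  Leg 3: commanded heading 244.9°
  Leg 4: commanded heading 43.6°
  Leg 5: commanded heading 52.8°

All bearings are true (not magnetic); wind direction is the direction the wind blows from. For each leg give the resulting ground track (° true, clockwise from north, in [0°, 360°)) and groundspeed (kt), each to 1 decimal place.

Leg 1: heading 300.1°; drift +0.2° → track 300.3°, groundspeed 86.4 kt
Leg 2: heading 307.6°; drift +1.1° → track 308.7°, groundspeed 86.5 kt
Leg 3: heading 244.9°; drift -5.6° → track 239.3°, groundspeed 91.4 kt
Leg 4: heading 43.6°; drift +6.1° → track 49.7°, groundspeed 100.8 kt
Leg 5: heading 52.8°; drift +5.6° → track 58.4°, groundspeed 102.4 kt

Leg 1: track=300.3°, groundspeed=86.4 kt
Leg 2: track=308.7°, groundspeed=86.5 kt
Leg 3: track=239.3°, groundspeed=91.4 kt
Leg 4: track=49.7°, groundspeed=100.8 kt
Leg 5: track=58.4°, groundspeed=102.4 kt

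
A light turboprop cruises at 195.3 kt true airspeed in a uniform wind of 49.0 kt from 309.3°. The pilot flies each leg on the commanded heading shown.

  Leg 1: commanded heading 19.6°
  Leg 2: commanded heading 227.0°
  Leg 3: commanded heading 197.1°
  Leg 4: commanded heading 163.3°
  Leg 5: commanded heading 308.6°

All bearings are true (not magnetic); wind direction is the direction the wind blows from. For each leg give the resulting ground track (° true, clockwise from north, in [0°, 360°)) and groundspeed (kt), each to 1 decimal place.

Leg 1: heading 19.6°; drift +14.5° → track 34.1°, groundspeed 184.6 kt
Leg 2: heading 227.0°; drift -14.4° → track 212.6°, groundspeed 194.9 kt
Leg 3: heading 197.1°; drift -12.0° → track 185.1°, groundspeed 218.6 kt
Leg 4: heading 163.3°; drift -6.6° → track 156.7°, groundspeed 237.5 kt
Leg 5: heading 308.6°; drift -0.2° → track 308.4°, groundspeed 146.3 kt

Leg 1: track=34.1°, groundspeed=184.6 kt
Leg 2: track=212.6°, groundspeed=194.9 kt
Leg 3: track=185.1°, groundspeed=218.6 kt
Leg 4: track=156.7°, groundspeed=237.5 kt
Leg 5: track=308.4°, groundspeed=146.3 kt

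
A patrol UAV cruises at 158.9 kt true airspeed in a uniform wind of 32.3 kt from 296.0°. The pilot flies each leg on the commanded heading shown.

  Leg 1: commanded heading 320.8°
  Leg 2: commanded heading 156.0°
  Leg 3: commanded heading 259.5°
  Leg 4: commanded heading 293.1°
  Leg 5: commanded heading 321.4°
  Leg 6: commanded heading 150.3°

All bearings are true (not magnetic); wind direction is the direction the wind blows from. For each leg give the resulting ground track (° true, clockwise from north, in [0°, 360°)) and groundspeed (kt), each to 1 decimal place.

Leg 1: heading 320.8°; drift +6.0° → track 326.8°, groundspeed 130.3 kt
Leg 2: heading 156.0°; drift -6.5° → track 149.5°, groundspeed 184.8 kt
Leg 3: heading 259.5°; drift -8.2° → track 251.3°, groundspeed 134.3 kt
Leg 4: heading 293.1°; drift -0.7° → track 292.4°, groundspeed 126.7 kt
Leg 5: heading 321.4°; drift +6.1° → track 327.5°, groundspeed 130.5 kt
Leg 6: heading 150.3°; drift -5.6° → track 144.7°, groundspeed 186.5 kt

Leg 1: track=326.8°, groundspeed=130.3 kt
Leg 2: track=149.5°, groundspeed=184.8 kt
Leg 3: track=251.3°, groundspeed=134.3 kt
Leg 4: track=292.4°, groundspeed=126.7 kt
Leg 5: track=327.5°, groundspeed=130.5 kt
Leg 6: track=144.7°, groundspeed=186.5 kt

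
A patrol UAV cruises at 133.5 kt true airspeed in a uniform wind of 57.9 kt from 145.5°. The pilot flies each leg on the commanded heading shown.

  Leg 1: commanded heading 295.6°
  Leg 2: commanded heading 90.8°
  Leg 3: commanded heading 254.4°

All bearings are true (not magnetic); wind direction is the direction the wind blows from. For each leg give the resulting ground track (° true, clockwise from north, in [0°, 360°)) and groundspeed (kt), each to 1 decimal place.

Leg 1: heading 295.6°; drift +8.9° → track 304.5°, groundspeed 185.9 kt
Leg 2: heading 90.8°; drift -25.3° → track 65.5°, groundspeed 110.6 kt
Leg 3: heading 254.4°; drift +19.8° → track 274.2°, groundspeed 161.8 kt

Leg 1: track=304.5°, groundspeed=185.9 kt
Leg 2: track=65.5°, groundspeed=110.6 kt
Leg 3: track=274.2°, groundspeed=161.8 kt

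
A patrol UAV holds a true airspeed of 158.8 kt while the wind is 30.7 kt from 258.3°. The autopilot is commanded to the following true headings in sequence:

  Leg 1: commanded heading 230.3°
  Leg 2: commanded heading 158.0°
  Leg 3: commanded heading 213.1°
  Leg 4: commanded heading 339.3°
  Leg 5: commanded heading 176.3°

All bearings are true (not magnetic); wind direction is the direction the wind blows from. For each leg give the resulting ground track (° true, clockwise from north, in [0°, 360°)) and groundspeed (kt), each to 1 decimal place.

Leg 1: track=224.1°, groundspeed=132.5 kt
Leg 2: track=147.6°, groundspeed=167.0 kt
Leg 3: track=204.1°, groundspeed=138.9 kt
Leg 4: track=350.4°, groundspeed=157.0 kt
Leg 5: track=165.2°, groundspeed=157.5 kt

Leg 1: heading 230.3°; drift -6.2° → track 224.1°, groundspeed 132.5 kt
Leg 2: heading 158.0°; drift -10.4° → track 147.6°, groundspeed 167.0 kt
Leg 3: heading 213.1°; drift -9.0° → track 204.1°, groundspeed 138.9 kt
Leg 4: heading 339.3°; drift +11.1° → track 350.4°, groundspeed 157.0 kt
Leg 5: heading 176.3°; drift -11.1° → track 165.2°, groundspeed 157.5 kt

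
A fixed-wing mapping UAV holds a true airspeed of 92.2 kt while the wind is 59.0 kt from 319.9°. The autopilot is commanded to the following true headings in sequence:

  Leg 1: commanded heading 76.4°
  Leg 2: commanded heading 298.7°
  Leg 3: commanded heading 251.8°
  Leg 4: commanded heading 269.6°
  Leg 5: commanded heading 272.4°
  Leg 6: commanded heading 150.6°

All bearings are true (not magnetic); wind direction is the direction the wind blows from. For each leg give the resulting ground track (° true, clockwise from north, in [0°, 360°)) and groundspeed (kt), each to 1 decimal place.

Leg 1: track=100.4°, groundspeed=129.8 kt
Leg 2: track=268.9°, groundspeed=42.9 kt
Leg 3: track=213.9°, groundspeed=89.0 kt
Leg 4: track=229.8°, groundspeed=70.9 kt
Leg 5: track=232.7°, groundspeed=68.1 kt
Leg 6: track=146.4°, groundspeed=150.6 kt

Leg 1: heading 76.4°; drift +24.0° → track 100.4°, groundspeed 129.8 kt
Leg 2: heading 298.7°; drift -29.8° → track 268.9°, groundspeed 42.9 kt
Leg 3: heading 251.8°; drift -37.9° → track 213.9°, groundspeed 89.0 kt
Leg 4: heading 269.6°; drift -39.8° → track 229.8°, groundspeed 70.9 kt
Leg 5: heading 272.4°; drift -39.7° → track 232.7°, groundspeed 68.1 kt
Leg 6: heading 150.6°; drift -4.2° → track 146.4°, groundspeed 150.6 kt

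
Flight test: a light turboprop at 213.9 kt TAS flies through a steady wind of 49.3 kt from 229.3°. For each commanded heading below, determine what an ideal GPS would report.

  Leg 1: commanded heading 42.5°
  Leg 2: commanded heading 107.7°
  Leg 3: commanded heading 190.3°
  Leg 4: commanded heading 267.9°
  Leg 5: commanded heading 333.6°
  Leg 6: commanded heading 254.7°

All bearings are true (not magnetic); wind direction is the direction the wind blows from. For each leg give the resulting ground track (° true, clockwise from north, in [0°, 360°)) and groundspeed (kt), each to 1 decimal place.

Leg 1: heading 42.5°; drift +1.3° → track 43.8°, groundspeed 262.9 kt
Leg 2: heading 107.7°; drift -9.9° → track 97.8°, groundspeed 243.4 kt
Leg 3: heading 190.3°; drift -10.0° → track 180.3°, groundspeed 178.3 kt
Leg 4: heading 267.9°; drift +9.9° → track 277.8°, groundspeed 178.0 kt
Leg 5: heading 333.6°; drift +11.9° → track 345.5°, groundspeed 231.1 kt
Leg 6: heading 254.7°; drift +7.1° → track 261.8°, groundspeed 170.7 kt

Leg 1: track=43.8°, groundspeed=262.9 kt
Leg 2: track=97.8°, groundspeed=243.4 kt
Leg 3: track=180.3°, groundspeed=178.3 kt
Leg 4: track=277.8°, groundspeed=178.0 kt
Leg 5: track=345.5°, groundspeed=231.1 kt
Leg 6: track=261.8°, groundspeed=170.7 kt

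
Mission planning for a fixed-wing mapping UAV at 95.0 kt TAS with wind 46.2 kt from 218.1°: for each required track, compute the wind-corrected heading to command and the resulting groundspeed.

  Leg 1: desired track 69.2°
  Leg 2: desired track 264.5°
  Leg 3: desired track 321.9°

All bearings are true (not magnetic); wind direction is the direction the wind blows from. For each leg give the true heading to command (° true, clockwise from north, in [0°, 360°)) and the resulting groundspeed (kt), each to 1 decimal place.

Leg 1: heading=83.7°, groundspeed=131.5 kt
Leg 2: heading=243.9°, groundspeed=57.1 kt
Leg 3: heading=293.7°, groundspeed=94.8 kt

Leg 1: desired track 69.2°; wind correction +14.5° → command heading 83.7°, groundspeed 131.5 kt
Leg 2: desired track 264.5°; wind correction -20.6° → command heading 243.9°, groundspeed 57.1 kt
Leg 3: desired track 321.9°; wind correction -28.2° → command heading 293.7°, groundspeed 94.8 kt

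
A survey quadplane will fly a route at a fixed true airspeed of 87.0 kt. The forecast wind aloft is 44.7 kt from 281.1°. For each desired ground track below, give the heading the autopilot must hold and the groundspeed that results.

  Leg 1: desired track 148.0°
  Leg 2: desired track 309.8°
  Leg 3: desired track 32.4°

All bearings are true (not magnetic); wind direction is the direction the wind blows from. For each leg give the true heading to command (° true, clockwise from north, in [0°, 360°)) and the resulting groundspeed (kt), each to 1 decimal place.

Leg 1: desired track 148.0°; wind correction +22.0° → command heading 170.0°, groundspeed 111.2 kt
Leg 2: desired track 309.8°; wind correction -14.3° → command heading 295.5°, groundspeed 45.1 kt
Leg 3: desired track 32.4°; wind correction -28.6° → command heading 3.8°, groundspeed 92.6 kt

Leg 1: heading=170.0°, groundspeed=111.2 kt
Leg 2: heading=295.5°, groundspeed=45.1 kt
Leg 3: heading=3.8°, groundspeed=92.6 kt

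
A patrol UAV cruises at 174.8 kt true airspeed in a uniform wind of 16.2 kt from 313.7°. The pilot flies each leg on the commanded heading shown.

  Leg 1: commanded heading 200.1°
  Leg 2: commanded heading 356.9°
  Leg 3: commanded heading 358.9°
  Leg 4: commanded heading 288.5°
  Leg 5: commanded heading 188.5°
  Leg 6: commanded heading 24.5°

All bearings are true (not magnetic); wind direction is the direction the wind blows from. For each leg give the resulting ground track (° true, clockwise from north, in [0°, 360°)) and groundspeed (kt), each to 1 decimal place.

Leg 1: track=195.4°, groundspeed=181.9 kt
Leg 2: track=0.8°, groundspeed=163.4 kt
Leg 3: track=2.9°, groundspeed=163.8 kt
Leg 4: track=286.0°, groundspeed=160.3 kt
Leg 5: track=184.4°, groundspeed=184.6 kt
Leg 6: track=29.7°, groundspeed=170.2 kt

Leg 1: heading 200.1°; drift -4.7° → track 195.4°, groundspeed 181.9 kt
Leg 2: heading 356.9°; drift +3.9° → track 0.8°, groundspeed 163.4 kt
Leg 3: heading 358.9°; drift +4.0° → track 2.9°, groundspeed 163.8 kt
Leg 4: heading 288.5°; drift -2.5° → track 286.0°, groundspeed 160.3 kt
Leg 5: heading 188.5°; drift -4.1° → track 184.4°, groundspeed 184.6 kt
Leg 6: heading 24.5°; drift +5.2° → track 29.7°, groundspeed 170.2 kt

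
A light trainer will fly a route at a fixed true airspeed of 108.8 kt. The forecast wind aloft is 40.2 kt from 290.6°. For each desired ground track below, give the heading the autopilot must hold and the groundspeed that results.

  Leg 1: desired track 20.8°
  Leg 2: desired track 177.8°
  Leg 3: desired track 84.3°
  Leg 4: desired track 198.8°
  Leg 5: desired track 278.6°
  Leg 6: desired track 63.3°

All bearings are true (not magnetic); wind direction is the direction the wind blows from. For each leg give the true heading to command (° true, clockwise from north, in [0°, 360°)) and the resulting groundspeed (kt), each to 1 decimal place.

Leg 1: desired track 20.8°; wind correction -21.7° → command heading 359.1°, groundspeed 101.2 kt
Leg 2: desired track 177.8°; wind correction +19.9° → command heading 197.7°, groundspeed 117.9 kt
Leg 3: desired track 84.3°; wind correction -9.4° → command heading 74.9°, groundspeed 143.4 kt
Leg 4: desired track 198.8°; wind correction +21.7° → command heading 220.5°, groundspeed 102.4 kt
Leg 5: desired track 278.6°; wind correction +4.4° → command heading 283.0°, groundspeed 69.2 kt
Leg 6: desired track 63.3°; wind correction -15.8° → command heading 47.5°, groundspeed 132.0 kt

Leg 1: heading=359.1°, groundspeed=101.2 kt
Leg 2: heading=197.7°, groundspeed=117.9 kt
Leg 3: heading=74.9°, groundspeed=143.4 kt
Leg 4: heading=220.5°, groundspeed=102.4 kt
Leg 5: heading=283.0°, groundspeed=69.2 kt
Leg 6: heading=47.5°, groundspeed=132.0 kt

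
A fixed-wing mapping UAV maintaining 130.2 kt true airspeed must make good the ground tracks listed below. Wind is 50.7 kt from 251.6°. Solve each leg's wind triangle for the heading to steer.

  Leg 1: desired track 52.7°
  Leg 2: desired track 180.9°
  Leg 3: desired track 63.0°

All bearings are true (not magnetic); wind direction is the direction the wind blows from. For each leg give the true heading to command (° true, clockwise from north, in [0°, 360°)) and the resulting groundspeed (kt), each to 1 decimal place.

Leg 1: desired track 52.7°; wind correction -7.2° → command heading 45.5°, groundspeed 177.1 kt
Leg 2: desired track 180.9°; wind correction +21.6° → command heading 202.5°, groundspeed 104.3 kt
Leg 3: desired track 63.0°; wind correction -3.3° → command heading 59.7°, groundspeed 180.1 kt

Leg 1: heading=45.5°, groundspeed=177.1 kt
Leg 2: heading=202.5°, groundspeed=104.3 kt
Leg 3: heading=59.7°, groundspeed=180.1 kt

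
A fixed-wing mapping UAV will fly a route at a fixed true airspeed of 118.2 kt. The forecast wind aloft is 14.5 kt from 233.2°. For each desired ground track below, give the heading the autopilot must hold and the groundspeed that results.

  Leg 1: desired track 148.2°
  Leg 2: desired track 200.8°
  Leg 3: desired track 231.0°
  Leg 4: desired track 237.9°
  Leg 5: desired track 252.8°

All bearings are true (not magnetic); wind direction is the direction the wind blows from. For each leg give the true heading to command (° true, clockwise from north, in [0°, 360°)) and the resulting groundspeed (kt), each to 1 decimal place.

Leg 1: heading=155.2°, groundspeed=116.1 kt
Leg 2: heading=204.6°, groundspeed=105.7 kt
Leg 3: heading=231.3°, groundspeed=103.7 kt
Leg 4: heading=237.3°, groundspeed=103.7 kt
Leg 5: heading=250.4°, groundspeed=104.4 kt

Leg 1: desired track 148.2°; wind correction +7.0° → command heading 155.2°, groundspeed 116.1 kt
Leg 2: desired track 200.8°; wind correction +3.8° → command heading 204.6°, groundspeed 105.7 kt
Leg 3: desired track 231.0°; wind correction +0.3° → command heading 231.3°, groundspeed 103.7 kt
Leg 4: desired track 237.9°; wind correction -0.6° → command heading 237.3°, groundspeed 103.7 kt
Leg 5: desired track 252.8°; wind correction -2.4° → command heading 250.4°, groundspeed 104.4 kt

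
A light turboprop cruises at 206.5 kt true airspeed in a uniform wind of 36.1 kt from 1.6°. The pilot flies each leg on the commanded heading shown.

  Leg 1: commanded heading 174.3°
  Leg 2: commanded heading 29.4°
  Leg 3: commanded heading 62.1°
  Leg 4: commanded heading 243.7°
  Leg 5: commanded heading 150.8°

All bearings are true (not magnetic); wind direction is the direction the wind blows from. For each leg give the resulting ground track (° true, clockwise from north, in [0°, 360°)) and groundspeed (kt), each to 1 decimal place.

Leg 1: heading 174.3°; drift +1.1° → track 175.4°, groundspeed 242.4 kt
Leg 2: heading 29.4°; drift +5.5° → track 34.9°, groundspeed 175.4 kt
Leg 3: heading 62.1°; drift +9.5° → track 71.6°, groundspeed 191.3 kt
Leg 4: heading 243.7°; drift -8.1° → track 235.6°, groundspeed 225.7 kt
Leg 5: heading 150.8°; drift +4.5° → track 155.3°, groundspeed 238.2 kt

Leg 1: track=175.4°, groundspeed=242.4 kt
Leg 2: track=34.9°, groundspeed=175.4 kt
Leg 3: track=71.6°, groundspeed=191.3 kt
Leg 4: track=235.6°, groundspeed=225.7 kt
Leg 5: track=155.3°, groundspeed=238.2 kt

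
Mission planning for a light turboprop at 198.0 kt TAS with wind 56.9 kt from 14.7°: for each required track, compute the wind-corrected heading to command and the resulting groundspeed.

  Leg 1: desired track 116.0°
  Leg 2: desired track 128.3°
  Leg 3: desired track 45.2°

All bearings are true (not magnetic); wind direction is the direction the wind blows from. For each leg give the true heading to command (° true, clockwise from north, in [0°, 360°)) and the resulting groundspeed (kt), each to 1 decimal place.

Leg 1: heading=99.6°, groundspeed=201.1 kt
Leg 2: heading=113.0°, groundspeed=213.8 kt
Leg 3: heading=36.8°, groundspeed=146.9 kt

Leg 1: desired track 116.0°; wind correction -16.4° → command heading 99.6°, groundspeed 201.1 kt
Leg 2: desired track 128.3°; wind correction -15.3° → command heading 113.0°, groundspeed 213.8 kt
Leg 3: desired track 45.2°; wind correction -8.4° → command heading 36.8°, groundspeed 146.9 kt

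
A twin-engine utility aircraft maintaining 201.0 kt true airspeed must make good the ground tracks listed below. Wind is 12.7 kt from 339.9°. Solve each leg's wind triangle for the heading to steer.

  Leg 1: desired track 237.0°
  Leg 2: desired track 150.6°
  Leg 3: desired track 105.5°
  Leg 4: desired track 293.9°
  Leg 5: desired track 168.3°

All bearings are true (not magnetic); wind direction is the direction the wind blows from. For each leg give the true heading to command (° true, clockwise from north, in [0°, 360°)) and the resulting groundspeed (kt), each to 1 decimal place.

Leg 1: desired track 237.0°; wind correction +3.5° → command heading 240.5°, groundspeed 203.5 kt
Leg 2: desired track 150.6°; wind correction -0.6° → command heading 150.0°, groundspeed 213.5 kt
Leg 3: desired track 105.5°; wind correction -2.9° → command heading 102.6°, groundspeed 208.1 kt
Leg 4: desired track 293.9°; wind correction +2.6° → command heading 296.5°, groundspeed 192.0 kt
Leg 5: desired track 168.3°; wind correction +0.5° → command heading 168.8°, groundspeed 213.6 kt

Leg 1: heading=240.5°, groundspeed=203.5 kt
Leg 2: heading=150.0°, groundspeed=213.5 kt
Leg 3: heading=102.6°, groundspeed=208.1 kt
Leg 4: heading=296.5°, groundspeed=192.0 kt
Leg 5: heading=168.8°, groundspeed=213.6 kt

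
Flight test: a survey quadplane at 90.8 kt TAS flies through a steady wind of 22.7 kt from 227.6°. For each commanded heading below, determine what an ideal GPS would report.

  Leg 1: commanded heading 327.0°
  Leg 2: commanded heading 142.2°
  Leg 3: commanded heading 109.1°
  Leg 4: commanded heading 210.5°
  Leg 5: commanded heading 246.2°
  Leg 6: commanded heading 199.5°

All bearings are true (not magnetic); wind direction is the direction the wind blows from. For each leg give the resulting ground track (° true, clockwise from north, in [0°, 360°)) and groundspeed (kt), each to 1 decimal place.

Leg 1: track=340.3°, groundspeed=97.1 kt
Leg 2: track=127.9°, groundspeed=91.8 kt
Leg 3: track=98.0°, groundspeed=103.6 kt
Leg 4: track=205.0°, groundspeed=69.4 kt
Leg 5: track=252.2°, groundspeed=69.7 kt
Leg 6: track=190.9°, groundspeed=71.6 kt

Leg 1: heading 327.0°; drift +13.3° → track 340.3°, groundspeed 97.1 kt
Leg 2: heading 142.2°; drift -14.3° → track 127.9°, groundspeed 91.8 kt
Leg 3: heading 109.1°; drift -11.1° → track 98.0°, groundspeed 103.6 kt
Leg 4: heading 210.5°; drift -5.5° → track 205.0°, groundspeed 69.4 kt
Leg 5: heading 246.2°; drift +6.0° → track 252.2°, groundspeed 69.7 kt
Leg 6: heading 199.5°; drift -8.6° → track 190.9°, groundspeed 71.6 kt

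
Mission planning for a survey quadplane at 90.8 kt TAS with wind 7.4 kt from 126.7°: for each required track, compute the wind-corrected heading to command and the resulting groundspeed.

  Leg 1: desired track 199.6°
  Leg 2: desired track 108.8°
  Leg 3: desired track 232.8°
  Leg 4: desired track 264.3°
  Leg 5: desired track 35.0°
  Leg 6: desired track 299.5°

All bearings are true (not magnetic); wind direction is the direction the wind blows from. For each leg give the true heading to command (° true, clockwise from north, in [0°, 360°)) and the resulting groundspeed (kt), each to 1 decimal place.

Leg 1: heading=195.1°, groundspeed=88.3 kt
Leg 2: heading=110.2°, groundspeed=83.7 kt
Leg 3: heading=228.3°, groundspeed=92.6 kt
Leg 4: heading=261.1°, groundspeed=96.1 kt
Leg 5: heading=39.7°, groundspeed=90.7 kt
Leg 6: heading=298.9°, groundspeed=98.1 kt

Leg 1: desired track 199.6°; wind correction -4.5° → command heading 195.1°, groundspeed 88.3 kt
Leg 2: desired track 108.8°; wind correction +1.4° → command heading 110.2°, groundspeed 83.7 kt
Leg 3: desired track 232.8°; wind correction -4.5° → command heading 228.3°, groundspeed 92.6 kt
Leg 4: desired track 264.3°; wind correction -3.2° → command heading 261.1°, groundspeed 96.1 kt
Leg 5: desired track 35.0°; wind correction +4.7° → command heading 39.7°, groundspeed 90.7 kt
Leg 6: desired track 299.5°; wind correction -0.6° → command heading 298.9°, groundspeed 98.1 kt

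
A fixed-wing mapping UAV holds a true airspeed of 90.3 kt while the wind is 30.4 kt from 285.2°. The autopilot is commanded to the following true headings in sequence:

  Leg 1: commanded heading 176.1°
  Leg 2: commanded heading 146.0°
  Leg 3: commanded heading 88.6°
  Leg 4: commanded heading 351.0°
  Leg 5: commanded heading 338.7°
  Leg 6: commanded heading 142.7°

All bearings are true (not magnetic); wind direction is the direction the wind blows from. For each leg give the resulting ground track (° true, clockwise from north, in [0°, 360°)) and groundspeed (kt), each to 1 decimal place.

Leg 1: heading 176.1°; drift -16.0° → track 160.1°, groundspeed 104.3 kt
Leg 2: heading 146.0°; drift -9.9° → track 136.1°, groundspeed 115.0 kt
Leg 3: heading 88.6°; drift +4.2° → track 92.8°, groundspeed 119.7 kt
Leg 4: heading 351.0°; drift +19.6° → track 10.6°, groundspeed 82.6 kt
Leg 5: heading 338.7°; drift +18.7° → track 357.4°, groundspeed 76.2 kt
Leg 6: heading 142.7°; drift -9.2° → track 133.5°, groundspeed 115.9 kt

Leg 1: track=160.1°, groundspeed=104.3 kt
Leg 2: track=136.1°, groundspeed=115.0 kt
Leg 3: track=92.8°, groundspeed=119.7 kt
Leg 4: track=10.6°, groundspeed=82.6 kt
Leg 5: track=357.4°, groundspeed=76.2 kt
Leg 6: track=133.5°, groundspeed=115.9 kt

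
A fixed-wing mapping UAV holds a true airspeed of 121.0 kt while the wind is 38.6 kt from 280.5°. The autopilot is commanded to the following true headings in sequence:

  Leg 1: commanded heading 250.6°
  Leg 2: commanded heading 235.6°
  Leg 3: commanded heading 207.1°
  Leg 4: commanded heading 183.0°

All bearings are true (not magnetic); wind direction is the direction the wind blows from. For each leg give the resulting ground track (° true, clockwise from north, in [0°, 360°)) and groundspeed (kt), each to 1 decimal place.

Leg 1: track=238.2°, groundspeed=89.6 kt
Leg 2: track=219.4°, groundspeed=97.5 kt
Leg 3: track=188.5°, groundspeed=116.0 kt
Leg 4: track=166.1°, groundspeed=131.7 kt

Leg 1: heading 250.6°; drift -12.4° → track 238.2°, groundspeed 89.6 kt
Leg 2: heading 235.6°; drift -16.2° → track 219.4°, groundspeed 97.5 kt
Leg 3: heading 207.1°; drift -18.6° → track 188.5°, groundspeed 116.0 kt
Leg 4: heading 183.0°; drift -16.9° → track 166.1°, groundspeed 131.7 kt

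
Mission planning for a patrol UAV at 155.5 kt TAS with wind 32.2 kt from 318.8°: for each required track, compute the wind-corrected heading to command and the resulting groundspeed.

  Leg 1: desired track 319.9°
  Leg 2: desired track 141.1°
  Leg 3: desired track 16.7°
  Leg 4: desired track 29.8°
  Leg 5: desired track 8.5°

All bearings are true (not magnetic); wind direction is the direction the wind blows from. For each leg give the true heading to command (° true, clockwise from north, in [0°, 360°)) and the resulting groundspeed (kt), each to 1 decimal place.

Leg 1: desired track 319.9°; wind correction -0.2° → command heading 319.7°, groundspeed 123.3 kt
Leg 2: desired track 141.1°; wind correction +0.5° → command heading 141.6°, groundspeed 187.7 kt
Leg 3: desired track 16.7°; wind correction -10.1° → command heading 6.6°, groundspeed 136.0 kt
Leg 4: desired track 29.8°; wind correction -11.3° → command heading 18.5°, groundspeed 142.0 kt
Leg 5: desired track 8.5°; wind correction -9.1° → command heading 359.4°, groundspeed 132.7 kt

Leg 1: heading=319.7°, groundspeed=123.3 kt
Leg 2: heading=141.6°, groundspeed=187.7 kt
Leg 3: heading=6.6°, groundspeed=136.0 kt
Leg 4: heading=18.5°, groundspeed=142.0 kt
Leg 5: heading=359.4°, groundspeed=132.7 kt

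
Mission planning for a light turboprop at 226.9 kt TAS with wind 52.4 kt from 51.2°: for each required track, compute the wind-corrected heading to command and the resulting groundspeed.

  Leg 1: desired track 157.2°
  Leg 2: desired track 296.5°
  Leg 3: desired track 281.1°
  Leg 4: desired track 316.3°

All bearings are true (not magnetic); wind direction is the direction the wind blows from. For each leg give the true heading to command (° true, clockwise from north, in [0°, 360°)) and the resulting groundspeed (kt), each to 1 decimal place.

Leg 1: desired track 157.2°; wind correction -12.8° → command heading 144.4°, groundspeed 235.7 kt
Leg 2: desired track 296.5°; wind correction +12.1° → command heading 308.6°, groundspeed 243.7 kt
Leg 3: desired track 281.1°; wind correction +10.2° → command heading 291.3°, groundspeed 257.1 kt
Leg 4: desired track 316.3°; wind correction +13.3° → command heading 329.6°, groundspeed 225.3 kt

Leg 1: heading=144.4°, groundspeed=235.7 kt
Leg 2: heading=308.6°, groundspeed=243.7 kt
Leg 3: heading=291.3°, groundspeed=257.1 kt
Leg 4: heading=329.6°, groundspeed=225.3 kt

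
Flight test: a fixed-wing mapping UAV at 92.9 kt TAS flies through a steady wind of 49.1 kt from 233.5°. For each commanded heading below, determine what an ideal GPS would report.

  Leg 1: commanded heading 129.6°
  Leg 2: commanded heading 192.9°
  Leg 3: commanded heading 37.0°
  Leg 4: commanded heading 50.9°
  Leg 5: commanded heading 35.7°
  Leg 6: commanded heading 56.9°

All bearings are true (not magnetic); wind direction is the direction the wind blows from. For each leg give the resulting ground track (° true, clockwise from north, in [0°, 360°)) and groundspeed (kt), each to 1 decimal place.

Leg 1: heading 129.6°; drift -24.5° → track 105.1°, groundspeed 115.0 kt
Leg 2: heading 192.9°; drift -29.9° → track 163.0°, groundspeed 64.1 kt
Leg 3: heading 37.0°; drift +5.7° → track 42.7°, groundspeed 140.7 kt
Leg 4: heading 50.9°; drift +0.9° → track 51.8°, groundspeed 142.0 kt
Leg 5: heading 35.7°; drift +6.1° → track 41.8°, groundspeed 140.5 kt
Leg 6: heading 56.9°; drift -1.2° → track 55.7°, groundspeed 141.9 kt

Leg 1: track=105.1°, groundspeed=115.0 kt
Leg 2: track=163.0°, groundspeed=64.1 kt
Leg 3: track=42.7°, groundspeed=140.7 kt
Leg 4: track=51.8°, groundspeed=142.0 kt
Leg 5: track=41.8°, groundspeed=140.5 kt
Leg 6: track=55.7°, groundspeed=141.9 kt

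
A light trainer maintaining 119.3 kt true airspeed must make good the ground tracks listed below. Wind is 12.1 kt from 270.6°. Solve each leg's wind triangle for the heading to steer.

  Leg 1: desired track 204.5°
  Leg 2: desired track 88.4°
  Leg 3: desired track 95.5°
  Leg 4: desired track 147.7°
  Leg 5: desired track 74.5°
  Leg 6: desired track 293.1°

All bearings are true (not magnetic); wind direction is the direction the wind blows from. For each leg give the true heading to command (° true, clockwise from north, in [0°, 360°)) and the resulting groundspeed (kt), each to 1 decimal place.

Leg 1: heading=209.8°, groundspeed=113.9 kt
Leg 2: heading=88.2°, groundspeed=131.4 kt
Leg 3: heading=96.0°, groundspeed=131.4 kt
Leg 4: heading=152.6°, groundspeed=125.4 kt
Leg 5: heading=72.9°, groundspeed=130.9 kt
Leg 6: heading=290.9°, groundspeed=108.0 kt

Leg 1: desired track 204.5°; wind correction +5.3° → command heading 209.8°, groundspeed 113.9 kt
Leg 2: desired track 88.4°; wind correction -0.2° → command heading 88.2°, groundspeed 131.4 kt
Leg 3: desired track 95.5°; wind correction +0.5° → command heading 96.0°, groundspeed 131.4 kt
Leg 4: desired track 147.7°; wind correction +4.9° → command heading 152.6°, groundspeed 125.4 kt
Leg 5: desired track 74.5°; wind correction -1.6° → command heading 72.9°, groundspeed 130.9 kt
Leg 6: desired track 293.1°; wind correction -2.2° → command heading 290.9°, groundspeed 108.0 kt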